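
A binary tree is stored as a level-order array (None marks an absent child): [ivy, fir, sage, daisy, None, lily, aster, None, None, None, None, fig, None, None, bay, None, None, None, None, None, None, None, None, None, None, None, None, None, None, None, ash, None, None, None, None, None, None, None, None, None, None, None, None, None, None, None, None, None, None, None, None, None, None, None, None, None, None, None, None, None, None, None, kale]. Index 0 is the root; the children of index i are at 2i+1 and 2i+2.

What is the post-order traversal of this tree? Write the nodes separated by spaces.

daisy fir fig lily kale ash bay aster sage ivy

Post-order visits the left subtree, then the right subtree, then the node.
At ivy: go left to fir.
  At fir: go left to daisy.
    daisy is a leaf — visit daisy.
  At fir: no right child.
  Visit fir.
At ivy: go right to sage.
  At sage: go left to lily.
    At lily: go left to fig.
      fig is a leaf — visit fig.
    At lily: no right child.
    Visit lily.
  At sage: go right to aster.
    At aster: no left child.
    At aster: go right to bay.
      At bay: no left child.
      At bay: go right to ash.
        At ash: no left child.
        At ash: go right to kale.
          kale is a leaf — visit kale.
        Visit ash.
      Visit bay.
    Visit aster.
  Visit sage.
Visit ivy.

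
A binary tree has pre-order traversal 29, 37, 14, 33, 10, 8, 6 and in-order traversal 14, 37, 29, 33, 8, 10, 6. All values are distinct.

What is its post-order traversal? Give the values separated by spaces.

The first element of pre-order is the root; it splits in-order into left and right subtrees.
Root 29: left subtree has 2 nodes {14, 37}, right has 4 {33, 8, 10, 6}.
  Root 37: left subtree has 1 node {14}, right has 0 { }.
  Root 33: left subtree has 0 nodes { }, right has 3 {8, 10, 6}.
    Root 10: left subtree has 1 node {8}, right has 1 {6}.

14 37 8 6 10 33 29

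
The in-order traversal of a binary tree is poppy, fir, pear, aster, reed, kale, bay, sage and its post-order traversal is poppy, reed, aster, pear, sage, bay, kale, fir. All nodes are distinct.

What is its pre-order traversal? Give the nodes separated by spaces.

The last element of post-order is the root; it splits in-order into left and right subtrees.
Root fir: left subtree has 1 node {poppy}, right has 6 {pear, aster, reed, kale, bay, sage}.
  Root kale: left subtree has 3 nodes {pear, aster, reed}, right has 2 {bay, sage}.
    Root pear: left subtree has 0 nodes { }, right has 2 {aster, reed}.
      Root aster: left subtree has 0 nodes { }, right has 1 {reed}.
    Root bay: left subtree has 0 nodes { }, right has 1 {sage}.

fir poppy kale pear aster reed bay sage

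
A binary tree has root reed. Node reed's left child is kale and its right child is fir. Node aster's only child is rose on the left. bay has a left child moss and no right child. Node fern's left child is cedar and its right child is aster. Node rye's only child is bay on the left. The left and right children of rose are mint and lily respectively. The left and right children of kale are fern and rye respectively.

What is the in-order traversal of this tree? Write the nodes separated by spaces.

In-order visits the left subtree, then the node, then the right subtree.
At reed: go left to kale.
  At kale: go left to fern.
    At fern: go left to cedar.
      cedar is a leaf — visit cedar.
    Visit fern.
    At fern: go right to aster.
      At aster: go left to rose.
        At rose: go left to mint.
          mint is a leaf — visit mint.
        Visit rose.
        At rose: go right to lily.
          lily is a leaf — visit lily.
      Visit aster.
      At aster: no right child.
  Visit kale.
  At kale: go right to rye.
    At rye: go left to bay.
      At bay: go left to moss.
        moss is a leaf — visit moss.
      Visit bay.
      At bay: no right child.
    Visit rye.
    At rye: no right child.
Visit reed.
At reed: go right to fir.
  fir is a leaf — visit fir.

cedar fern mint rose lily aster kale moss bay rye reed fir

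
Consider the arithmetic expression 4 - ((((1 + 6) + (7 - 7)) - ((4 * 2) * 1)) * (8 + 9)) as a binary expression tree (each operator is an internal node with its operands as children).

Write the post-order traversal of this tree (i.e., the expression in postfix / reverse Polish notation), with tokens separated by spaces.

4 1 6 + 7 7 - + 4 2 * 1 * - 8 9 + * -

Post-order on an expression tree gives postfix notation: for each operator, emit left operand, right operand, then the operator.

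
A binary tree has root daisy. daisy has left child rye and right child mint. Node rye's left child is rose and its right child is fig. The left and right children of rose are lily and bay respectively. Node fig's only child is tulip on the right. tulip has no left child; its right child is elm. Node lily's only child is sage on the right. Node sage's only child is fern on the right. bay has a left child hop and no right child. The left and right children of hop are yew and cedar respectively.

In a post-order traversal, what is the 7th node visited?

Post-order visits the left subtree, then the right subtree, then the node.
At daisy: go left to rye.
  At rye: go left to rose.
    At rose: go left to lily.
      At lily: no left child.
      At lily: go right to sage.
        At sage: no left child.
        At sage: go right to fern.
          fern is a leaf — visit fern.
        Visit sage.
      Visit lily.
    At rose: go right to bay.
      At bay: go left to hop.
        At hop: go left to yew.
          yew is a leaf — visit yew.
        At hop: go right to cedar.
          cedar is a leaf — visit cedar.
        Visit hop.
      At bay: no right child.
      Visit bay.
    Visit rose.
  At rye: go right to fig.
    At fig: no left child.
    At fig: go right to tulip.
      At tulip: no left child.
      At tulip: go right to elm.
        elm is a leaf — visit elm.
      Visit tulip.
    Visit fig.
  Visit rye.
At daisy: go right to mint.
  mint is a leaf — visit mint.
Visit daisy.
Full post-order sequence: fern, sage, lily, yew, cedar, hop, bay, rose, elm, tulip, fig, rye, mint, daisy.

bay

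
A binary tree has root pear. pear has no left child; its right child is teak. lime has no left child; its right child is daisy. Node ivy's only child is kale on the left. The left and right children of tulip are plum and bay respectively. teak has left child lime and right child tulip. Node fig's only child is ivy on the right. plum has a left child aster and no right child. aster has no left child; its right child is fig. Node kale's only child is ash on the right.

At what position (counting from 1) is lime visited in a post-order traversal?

Post-order visits the left subtree, then the right subtree, then the node.
At pear: no left child.
At pear: go right to teak.
  At teak: go left to lime.
    At lime: no left child.
    At lime: go right to daisy.
      daisy is a leaf — visit daisy.
    Visit lime.
  At teak: go right to tulip.
    At tulip: go left to plum.
      At plum: go left to aster.
        At aster: no left child.
        At aster: go right to fig.
          At fig: no left child.
          At fig: go right to ivy.
            At ivy: go left to kale.
              At kale: no left child.
              At kale: go right to ash.
                ash is a leaf — visit ash.
              Visit kale.
            At ivy: no right child.
            Visit ivy.
          Visit fig.
        Visit aster.
      At plum: no right child.
      Visit plum.
    At tulip: go right to bay.
      bay is a leaf — visit bay.
    Visit tulip.
  Visit teak.
Visit pear.
Full post-order sequence: daisy, lime, ash, kale, ivy, fig, aster, plum, bay, tulip, teak, pear.

2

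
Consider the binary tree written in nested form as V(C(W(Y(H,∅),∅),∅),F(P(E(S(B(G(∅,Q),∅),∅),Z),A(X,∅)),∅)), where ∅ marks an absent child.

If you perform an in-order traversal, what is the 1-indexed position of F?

15

In-order visits the left subtree, then the node, then the right subtree.
At V: go left to C.
  At C: go left to W.
    At W: go left to Y.
      At Y: go left to H.
        H is a leaf — visit H.
      Visit Y.
      At Y: no right child.
    Visit W.
    At W: no right child.
  Visit C.
  At C: no right child.
Visit V.
At V: go right to F.
  At F: go left to P.
    At P: go left to E.
      At E: go left to S.
        At S: go left to B.
          At B: go left to G.
            At G: no left child.
            Visit G.
            At G: go right to Q.
              Q is a leaf — visit Q.
          Visit B.
          At B: no right child.
        Visit S.
        At S: no right child.
      Visit E.
      At E: go right to Z.
        Z is a leaf — visit Z.
    Visit P.
    At P: go right to A.
      At A: go left to X.
        X is a leaf — visit X.
      Visit A.
      At A: no right child.
  Visit F.
  At F: no right child.
Full in-order sequence: H, Y, W, C, V, G, Q, B, S, E, Z, P, X, A, F.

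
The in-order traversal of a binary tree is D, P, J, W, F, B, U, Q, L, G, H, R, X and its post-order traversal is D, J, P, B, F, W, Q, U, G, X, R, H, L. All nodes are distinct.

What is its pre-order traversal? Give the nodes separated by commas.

L, U, W, P, D, J, F, B, Q, H, G, R, X

The last element of post-order is the root; it splits in-order into left and right subtrees.
Root L: left subtree has 8 nodes {D, P, J, W, F, B, U, Q}, right has 4 {G, H, R, X}.
  Root U: left subtree has 6 nodes {D, P, J, W, F, B}, right has 1 {Q}.
    Root W: left subtree has 3 nodes {D, P, J}, right has 2 {F, B}.
      Root P: left subtree has 1 node {D}, right has 1 {J}.
      Root F: left subtree has 0 nodes { }, right has 1 {B}.
  Root H: left subtree has 1 node {G}, right has 2 {R, X}.
    Root R: left subtree has 0 nodes { }, right has 1 {X}.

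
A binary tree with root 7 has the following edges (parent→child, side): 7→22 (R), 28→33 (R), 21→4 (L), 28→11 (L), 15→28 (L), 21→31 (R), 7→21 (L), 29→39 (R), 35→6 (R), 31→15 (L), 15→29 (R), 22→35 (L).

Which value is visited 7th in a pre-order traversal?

Pre-order visits the node, then its left subtree, then its right subtree.
Visit 7.
At 7: go left to 21.
  Visit 21.
  At 21: go left to 4.
    4 is a leaf — visit 4.
  At 21: go right to 31.
    Visit 31.
    At 31: go left to 15.
      Visit 15.
      At 15: go left to 28.
        Visit 28.
        At 28: go left to 11.
          11 is a leaf — visit 11.
        At 28: go right to 33.
          33 is a leaf — visit 33.
      At 15: go right to 29.
        Visit 29.
        At 29: no left child.
        At 29: go right to 39.
          39 is a leaf — visit 39.
    At 31: no right child.
At 7: go right to 22.
  Visit 22.
  At 22: go left to 35.
    Visit 35.
    At 35: no left child.
    At 35: go right to 6.
      6 is a leaf — visit 6.
  At 22: no right child.
Full pre-order sequence: 7, 21, 4, 31, 15, 28, 11, 33, 29, 39, 22, 35, 6.

11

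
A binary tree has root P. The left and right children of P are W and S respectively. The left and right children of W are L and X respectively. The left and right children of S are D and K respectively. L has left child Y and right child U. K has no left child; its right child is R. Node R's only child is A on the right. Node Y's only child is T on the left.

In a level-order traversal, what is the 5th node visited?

X

Level-order visits nodes level by level from the root, left to right within each level.
Level 0: P
Level 1: W, S
Level 2: L, X, D, K
Level 3: Y, U, R
Level 4: T, A
Full level-order sequence: P, W, S, L, X, D, K, Y, U, R, T, A.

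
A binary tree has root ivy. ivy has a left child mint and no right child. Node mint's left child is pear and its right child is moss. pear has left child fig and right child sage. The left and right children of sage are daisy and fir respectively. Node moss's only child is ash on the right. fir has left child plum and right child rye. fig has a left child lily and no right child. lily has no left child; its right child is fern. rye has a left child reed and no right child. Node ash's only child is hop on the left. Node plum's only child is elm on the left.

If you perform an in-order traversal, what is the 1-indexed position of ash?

15

In-order visits the left subtree, then the node, then the right subtree.
At ivy: go left to mint.
  At mint: go left to pear.
    At pear: go left to fig.
      At fig: go left to lily.
        At lily: no left child.
        Visit lily.
        At lily: go right to fern.
          fern is a leaf — visit fern.
      Visit fig.
      At fig: no right child.
    Visit pear.
    At pear: go right to sage.
      At sage: go left to daisy.
        daisy is a leaf — visit daisy.
      Visit sage.
      At sage: go right to fir.
        At fir: go left to plum.
          At plum: go left to elm.
            elm is a leaf — visit elm.
          Visit plum.
          At plum: no right child.
        Visit fir.
        At fir: go right to rye.
          At rye: go left to reed.
            reed is a leaf — visit reed.
          Visit rye.
          At rye: no right child.
  Visit mint.
  At mint: go right to moss.
    At moss: no left child.
    Visit moss.
    At moss: go right to ash.
      At ash: go left to hop.
        hop is a leaf — visit hop.
      Visit ash.
      At ash: no right child.
Visit ivy.
At ivy: no right child.
Full in-order sequence: lily, fern, fig, pear, daisy, sage, elm, plum, fir, reed, rye, mint, moss, hop, ash, ivy.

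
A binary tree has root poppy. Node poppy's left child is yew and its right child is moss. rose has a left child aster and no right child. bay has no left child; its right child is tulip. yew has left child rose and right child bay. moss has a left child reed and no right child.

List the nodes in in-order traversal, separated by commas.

aster, rose, yew, bay, tulip, poppy, reed, moss

In-order visits the left subtree, then the node, then the right subtree.
At poppy: go left to yew.
  At yew: go left to rose.
    At rose: go left to aster.
      aster is a leaf — visit aster.
    Visit rose.
    At rose: no right child.
  Visit yew.
  At yew: go right to bay.
    At bay: no left child.
    Visit bay.
    At bay: go right to tulip.
      tulip is a leaf — visit tulip.
Visit poppy.
At poppy: go right to moss.
  At moss: go left to reed.
    reed is a leaf — visit reed.
  Visit moss.
  At moss: no right child.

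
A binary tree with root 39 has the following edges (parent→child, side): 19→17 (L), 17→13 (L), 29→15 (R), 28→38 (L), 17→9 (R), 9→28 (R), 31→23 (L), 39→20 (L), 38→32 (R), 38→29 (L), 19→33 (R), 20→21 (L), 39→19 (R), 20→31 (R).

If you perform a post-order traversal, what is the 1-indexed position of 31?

Post-order visits the left subtree, then the right subtree, then the node.
At 39: go left to 20.
  At 20: go left to 21.
    21 is a leaf — visit 21.
  At 20: go right to 31.
    At 31: go left to 23.
      23 is a leaf — visit 23.
    At 31: no right child.
    Visit 31.
  Visit 20.
At 39: go right to 19.
  At 19: go left to 17.
    At 17: go left to 13.
      13 is a leaf — visit 13.
    At 17: go right to 9.
      At 9: no left child.
      At 9: go right to 28.
        At 28: go left to 38.
          At 38: go left to 29.
            At 29: no left child.
            At 29: go right to 15.
              15 is a leaf — visit 15.
            Visit 29.
          At 38: go right to 32.
            32 is a leaf — visit 32.
          Visit 38.
        At 28: no right child.
        Visit 28.
      Visit 9.
    Visit 17.
  At 19: go right to 33.
    33 is a leaf — visit 33.
  Visit 19.
Visit 39.
Full post-order sequence: 21, 23, 31, 20, 13, 15, 29, 32, 38, 28, 9, 17, 33, 19, 39.

3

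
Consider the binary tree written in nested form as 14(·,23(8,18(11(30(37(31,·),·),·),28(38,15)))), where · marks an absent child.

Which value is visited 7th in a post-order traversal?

Post-order visits the left subtree, then the right subtree, then the node.
At 14: no left child.
At 14: go right to 23.
  At 23: go left to 8.
    8 is a leaf — visit 8.
  At 23: go right to 18.
    At 18: go left to 11.
      At 11: go left to 30.
        At 30: go left to 37.
          At 37: go left to 31.
            31 is a leaf — visit 31.
          At 37: no right child.
          Visit 37.
        At 30: no right child.
        Visit 30.
      At 11: no right child.
      Visit 11.
    At 18: go right to 28.
      At 28: go left to 38.
        38 is a leaf — visit 38.
      At 28: go right to 15.
        15 is a leaf — visit 15.
      Visit 28.
    Visit 18.
  Visit 23.
Visit 14.
Full post-order sequence: 8, 31, 37, 30, 11, 38, 15, 28, 18, 23, 14.

15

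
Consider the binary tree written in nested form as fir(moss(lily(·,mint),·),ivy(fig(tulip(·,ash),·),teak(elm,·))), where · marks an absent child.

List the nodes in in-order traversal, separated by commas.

lily, mint, moss, fir, tulip, ash, fig, ivy, elm, teak

In-order visits the left subtree, then the node, then the right subtree.
At fir: go left to moss.
  At moss: go left to lily.
    At lily: no left child.
    Visit lily.
    At lily: go right to mint.
      mint is a leaf — visit mint.
  Visit moss.
  At moss: no right child.
Visit fir.
At fir: go right to ivy.
  At ivy: go left to fig.
    At fig: go left to tulip.
      At tulip: no left child.
      Visit tulip.
      At tulip: go right to ash.
        ash is a leaf — visit ash.
    Visit fig.
    At fig: no right child.
  Visit ivy.
  At ivy: go right to teak.
    At teak: go left to elm.
      elm is a leaf — visit elm.
    Visit teak.
    At teak: no right child.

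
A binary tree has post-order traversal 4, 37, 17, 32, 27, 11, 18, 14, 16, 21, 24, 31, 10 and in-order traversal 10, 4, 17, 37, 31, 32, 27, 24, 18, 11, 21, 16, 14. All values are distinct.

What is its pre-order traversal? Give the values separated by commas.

10, 31, 17, 4, 37, 24, 27, 32, 21, 18, 11, 16, 14

The last element of post-order is the root; it splits in-order into left and right subtrees.
Root 10: left subtree has 0 nodes { }, right has 12 {4, 17, 37, 31, 32, 27, 24, 18, 11, 21, 16, 14}.
  Root 31: left subtree has 3 nodes {4, 17, 37}, right has 8 {32, 27, 24, 18, 11, 21, 16, 14}.
    Root 17: left subtree has 1 node {4}, right has 1 {37}.
    Root 24: left subtree has 2 nodes {32, 27}, right has 5 {18, 11, 21, 16, 14}.
      Root 27: left subtree has 1 node {32}, right has 0 { }.
      Root 21: left subtree has 2 nodes {18, 11}, right has 2 {16, 14}.
        Root 18: left subtree has 0 nodes { }, right has 1 {11}.
        Root 16: left subtree has 0 nodes { }, right has 1 {14}.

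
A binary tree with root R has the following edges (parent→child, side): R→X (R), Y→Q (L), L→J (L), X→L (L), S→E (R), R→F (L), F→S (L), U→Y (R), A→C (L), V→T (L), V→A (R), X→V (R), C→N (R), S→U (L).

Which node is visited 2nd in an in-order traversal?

Q

In-order visits the left subtree, then the node, then the right subtree.
At R: go left to F.
  At F: go left to S.
    At S: go left to U.
      At U: no left child.
      Visit U.
      At U: go right to Y.
        At Y: go left to Q.
          Q is a leaf — visit Q.
        Visit Y.
        At Y: no right child.
    Visit S.
    At S: go right to E.
      E is a leaf — visit E.
  Visit F.
  At F: no right child.
Visit R.
At R: go right to X.
  At X: go left to L.
    At L: go left to J.
      J is a leaf — visit J.
    Visit L.
    At L: no right child.
  Visit X.
  At X: go right to V.
    At V: go left to T.
      T is a leaf — visit T.
    Visit V.
    At V: go right to A.
      At A: go left to C.
        At C: no left child.
        Visit C.
        At C: go right to N.
          N is a leaf — visit N.
      Visit A.
      At A: no right child.
Full in-order sequence: U, Q, Y, S, E, F, R, J, L, X, T, V, C, N, A.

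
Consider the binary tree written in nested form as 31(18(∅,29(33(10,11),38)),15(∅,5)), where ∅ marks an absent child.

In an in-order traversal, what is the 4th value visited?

11

In-order visits the left subtree, then the node, then the right subtree.
At 31: go left to 18.
  At 18: no left child.
  Visit 18.
  At 18: go right to 29.
    At 29: go left to 33.
      At 33: go left to 10.
        10 is a leaf — visit 10.
      Visit 33.
      At 33: go right to 11.
        11 is a leaf — visit 11.
    Visit 29.
    At 29: go right to 38.
      38 is a leaf — visit 38.
Visit 31.
At 31: go right to 15.
  At 15: no left child.
  Visit 15.
  At 15: go right to 5.
    5 is a leaf — visit 5.
Full in-order sequence: 18, 10, 33, 11, 29, 38, 31, 15, 5.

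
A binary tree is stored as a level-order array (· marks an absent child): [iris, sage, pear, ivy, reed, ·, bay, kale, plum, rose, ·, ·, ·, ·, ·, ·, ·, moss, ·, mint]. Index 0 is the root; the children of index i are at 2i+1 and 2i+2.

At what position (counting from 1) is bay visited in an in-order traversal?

In-order visits the left subtree, then the node, then the right subtree.
At iris: go left to sage.
  At sage: go left to ivy.
    At ivy: go left to kale.
      kale is a leaf — visit kale.
    Visit ivy.
    At ivy: go right to plum.
      At plum: go left to moss.
        moss is a leaf — visit moss.
      Visit plum.
      At plum: no right child.
  Visit sage.
  At sage: go right to reed.
    At reed: go left to rose.
      At rose: go left to mint.
        mint is a leaf — visit mint.
      Visit rose.
      At rose: no right child.
    Visit reed.
    At reed: no right child.
Visit iris.
At iris: go right to pear.
  At pear: no left child.
  Visit pear.
  At pear: go right to bay.
    bay is a leaf — visit bay.
Full in-order sequence: kale, ivy, moss, plum, sage, mint, rose, reed, iris, pear, bay.

11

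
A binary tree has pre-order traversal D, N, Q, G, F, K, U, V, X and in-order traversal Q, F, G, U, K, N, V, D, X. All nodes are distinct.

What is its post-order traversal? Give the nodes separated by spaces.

The first element of pre-order is the root; it splits in-order into left and right subtrees.
Root D: left subtree has 7 nodes {Q, F, G, U, K, N, V}, right has 1 {X}.
  Root N: left subtree has 5 nodes {Q, F, G, U, K}, right has 1 {V}.
    Root Q: left subtree has 0 nodes { }, right has 4 {F, G, U, K}.
      Root G: left subtree has 1 node {F}, right has 2 {U, K}.
        Root K: left subtree has 1 node {U}, right has 0 { }.

F U K G Q V N X D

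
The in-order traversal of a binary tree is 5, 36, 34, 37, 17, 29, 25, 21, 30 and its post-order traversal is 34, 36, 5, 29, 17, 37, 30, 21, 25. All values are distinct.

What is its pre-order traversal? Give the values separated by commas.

25, 37, 5, 36, 34, 17, 29, 21, 30

The last element of post-order is the root; it splits in-order into left and right subtrees.
Root 25: left subtree has 6 nodes {5, 36, 34, 37, 17, 29}, right has 2 {21, 30}.
  Root 37: left subtree has 3 nodes {5, 36, 34}, right has 2 {17, 29}.
    Root 5: left subtree has 0 nodes { }, right has 2 {36, 34}.
      Root 36: left subtree has 0 nodes { }, right has 1 {34}.
    Root 17: left subtree has 0 nodes { }, right has 1 {29}.
  Root 21: left subtree has 0 nodes { }, right has 1 {30}.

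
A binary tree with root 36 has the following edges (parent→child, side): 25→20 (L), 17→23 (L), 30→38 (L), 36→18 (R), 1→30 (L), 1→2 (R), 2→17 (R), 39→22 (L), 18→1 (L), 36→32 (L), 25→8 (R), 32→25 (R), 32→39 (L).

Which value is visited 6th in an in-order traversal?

8

In-order visits the left subtree, then the node, then the right subtree.
At 36: go left to 32.
  At 32: go left to 39.
    At 39: go left to 22.
      22 is a leaf — visit 22.
    Visit 39.
    At 39: no right child.
  Visit 32.
  At 32: go right to 25.
    At 25: go left to 20.
      20 is a leaf — visit 20.
    Visit 25.
    At 25: go right to 8.
      8 is a leaf — visit 8.
Visit 36.
At 36: go right to 18.
  At 18: go left to 1.
    At 1: go left to 30.
      At 30: go left to 38.
        38 is a leaf — visit 38.
      Visit 30.
      At 30: no right child.
    Visit 1.
    At 1: go right to 2.
      At 2: no left child.
      Visit 2.
      At 2: go right to 17.
        At 17: go left to 23.
          23 is a leaf — visit 23.
        Visit 17.
        At 17: no right child.
  Visit 18.
  At 18: no right child.
Full in-order sequence: 22, 39, 32, 20, 25, 8, 36, 38, 30, 1, 2, 23, 17, 18.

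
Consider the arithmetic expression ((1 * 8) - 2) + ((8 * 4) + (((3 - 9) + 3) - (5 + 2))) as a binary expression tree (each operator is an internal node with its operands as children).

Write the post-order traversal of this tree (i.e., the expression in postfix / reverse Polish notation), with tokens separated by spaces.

1 8 * 2 - 8 4 * 3 9 - 3 + 5 2 + - + +

Post-order on an expression tree gives postfix notation: for each operator, emit left operand, right operand, then the operator.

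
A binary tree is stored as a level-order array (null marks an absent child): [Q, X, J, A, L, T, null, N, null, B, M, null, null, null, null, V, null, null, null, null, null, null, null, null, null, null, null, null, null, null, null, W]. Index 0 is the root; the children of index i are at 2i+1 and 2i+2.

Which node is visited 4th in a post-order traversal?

Post-order visits the left subtree, then the right subtree, then the node.
At Q: go left to X.
  At X: go left to A.
    At A: go left to N.
      At N: go left to V.
        At V: go left to W.
          W is a leaf — visit W.
        At V: no right child.
        Visit V.
      At N: no right child.
      Visit N.
    At A: no right child.
    Visit A.
  At X: go right to L.
    At L: go left to B.
      B is a leaf — visit B.
    At L: go right to M.
      M is a leaf — visit M.
    Visit L.
  Visit X.
At Q: go right to J.
  At J: go left to T.
    T is a leaf — visit T.
  At J: no right child.
  Visit J.
Visit Q.
Full post-order sequence: W, V, N, A, B, M, L, X, T, J, Q.

A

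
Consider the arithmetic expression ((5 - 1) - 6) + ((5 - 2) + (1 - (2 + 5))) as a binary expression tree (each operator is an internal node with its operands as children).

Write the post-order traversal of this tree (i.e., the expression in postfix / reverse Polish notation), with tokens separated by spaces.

5 1 - 6 - 5 2 - 1 2 5 + - + +

Post-order on an expression tree gives postfix notation: for each operator, emit left operand, right operand, then the operator.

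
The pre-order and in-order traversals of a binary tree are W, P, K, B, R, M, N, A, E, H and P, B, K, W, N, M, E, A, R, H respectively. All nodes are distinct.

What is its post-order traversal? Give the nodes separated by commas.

B, K, P, N, E, A, M, H, R, W

The first element of pre-order is the root; it splits in-order into left and right subtrees.
Root W: left subtree has 3 nodes {P, B, K}, right has 6 {N, M, E, A, R, H}.
  Root P: left subtree has 0 nodes { }, right has 2 {B, K}.
    Root K: left subtree has 1 node {B}, right has 0 { }.
  Root R: left subtree has 4 nodes {N, M, E, A}, right has 1 {H}.
    Root M: left subtree has 1 node {N}, right has 2 {E, A}.
      Root A: left subtree has 1 node {E}, right has 0 { }.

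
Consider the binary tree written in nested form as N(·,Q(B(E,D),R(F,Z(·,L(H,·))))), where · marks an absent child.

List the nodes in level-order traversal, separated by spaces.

N Q B R E D F Z L H

Level-order visits nodes level by level from the root, left to right within each level.
Level 0: N
Level 1: Q
Level 2: B, R
Level 3: E, D, F, Z
Level 4: L
Level 5: H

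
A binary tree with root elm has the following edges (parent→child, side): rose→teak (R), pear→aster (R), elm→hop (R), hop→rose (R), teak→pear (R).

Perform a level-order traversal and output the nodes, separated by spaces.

elm hop rose teak pear aster

Level-order visits nodes level by level from the root, left to right within each level.
Level 0: elm
Level 1: hop
Level 2: rose
Level 3: teak
Level 4: pear
Level 5: aster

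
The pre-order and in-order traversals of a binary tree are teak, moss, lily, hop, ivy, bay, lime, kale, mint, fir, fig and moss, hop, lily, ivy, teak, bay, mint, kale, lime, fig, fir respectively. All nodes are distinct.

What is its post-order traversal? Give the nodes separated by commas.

The first element of pre-order is the root; it splits in-order into left and right subtrees.
Root teak: left subtree has 4 nodes {moss, hop, lily, ivy}, right has 6 {bay, mint, kale, lime, fig, fir}.
  Root moss: left subtree has 0 nodes { }, right has 3 {hop, lily, ivy}.
    Root lily: left subtree has 1 node {hop}, right has 1 {ivy}.
  Root bay: left subtree has 0 nodes { }, right has 5 {mint, kale, lime, fig, fir}.
    Root lime: left subtree has 2 nodes {mint, kale}, right has 2 {fig, fir}.
      Root kale: left subtree has 1 node {mint}, right has 0 { }.
      Root fir: left subtree has 1 node {fig}, right has 0 { }.

hop, ivy, lily, moss, mint, kale, fig, fir, lime, bay, teak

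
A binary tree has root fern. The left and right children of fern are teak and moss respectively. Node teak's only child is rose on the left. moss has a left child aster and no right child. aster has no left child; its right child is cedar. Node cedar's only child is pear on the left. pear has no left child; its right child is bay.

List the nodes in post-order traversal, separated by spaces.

rose teak bay pear cedar aster moss fern

Post-order visits the left subtree, then the right subtree, then the node.
At fern: go left to teak.
  At teak: go left to rose.
    rose is a leaf — visit rose.
  At teak: no right child.
  Visit teak.
At fern: go right to moss.
  At moss: go left to aster.
    At aster: no left child.
    At aster: go right to cedar.
      At cedar: go left to pear.
        At pear: no left child.
        At pear: go right to bay.
          bay is a leaf — visit bay.
        Visit pear.
      At cedar: no right child.
      Visit cedar.
    Visit aster.
  At moss: no right child.
  Visit moss.
Visit fern.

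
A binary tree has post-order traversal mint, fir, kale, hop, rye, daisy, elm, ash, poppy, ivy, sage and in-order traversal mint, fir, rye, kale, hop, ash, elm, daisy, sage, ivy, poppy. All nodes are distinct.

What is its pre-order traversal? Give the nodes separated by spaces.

sage ash rye fir mint hop kale elm daisy ivy poppy

The last element of post-order is the root; it splits in-order into left and right subtrees.
Root sage: left subtree has 8 nodes {mint, fir, rye, kale, hop, ash, elm, daisy}, right has 2 {ivy, poppy}.
  Root ash: left subtree has 5 nodes {mint, fir, rye, kale, hop}, right has 2 {elm, daisy}.
    Root rye: left subtree has 2 nodes {mint, fir}, right has 2 {kale, hop}.
      Root fir: left subtree has 1 node {mint}, right has 0 { }.
      Root hop: left subtree has 1 node {kale}, right has 0 { }.
    Root elm: left subtree has 0 nodes { }, right has 1 {daisy}.
  Root ivy: left subtree has 0 nodes { }, right has 1 {poppy}.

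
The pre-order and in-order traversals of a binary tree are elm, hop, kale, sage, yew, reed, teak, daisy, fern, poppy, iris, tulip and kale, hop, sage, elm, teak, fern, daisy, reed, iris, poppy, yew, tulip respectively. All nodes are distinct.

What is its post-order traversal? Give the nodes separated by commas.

The first element of pre-order is the root; it splits in-order into left and right subtrees.
Root elm: left subtree has 3 nodes {kale, hop, sage}, right has 8 {teak, fern, daisy, reed, iris, poppy, yew, tulip}.
  Root hop: left subtree has 1 node {kale}, right has 1 {sage}.
  Root yew: left subtree has 6 nodes {teak, fern, daisy, reed, iris, poppy}, right has 1 {tulip}.
    Root reed: left subtree has 3 nodes {teak, fern, daisy}, right has 2 {iris, poppy}.
      Root teak: left subtree has 0 nodes { }, right has 2 {fern, daisy}.
        Root daisy: left subtree has 1 node {fern}, right has 0 { }.
      Root poppy: left subtree has 1 node {iris}, right has 0 { }.

kale, sage, hop, fern, daisy, teak, iris, poppy, reed, tulip, yew, elm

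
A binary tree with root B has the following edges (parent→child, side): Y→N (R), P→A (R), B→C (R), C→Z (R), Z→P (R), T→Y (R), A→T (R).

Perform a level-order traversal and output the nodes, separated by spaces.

B C Z P A T Y N

Level-order visits nodes level by level from the root, left to right within each level.
Level 0: B
Level 1: C
Level 2: Z
Level 3: P
Level 4: A
Level 5: T
Level 6: Y
Level 7: N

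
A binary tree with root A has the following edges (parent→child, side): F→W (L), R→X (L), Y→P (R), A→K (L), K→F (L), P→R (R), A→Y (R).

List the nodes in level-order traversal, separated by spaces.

A K Y F P W R X

Level-order visits nodes level by level from the root, left to right within each level.
Level 0: A
Level 1: K, Y
Level 2: F, P
Level 3: W, R
Level 4: X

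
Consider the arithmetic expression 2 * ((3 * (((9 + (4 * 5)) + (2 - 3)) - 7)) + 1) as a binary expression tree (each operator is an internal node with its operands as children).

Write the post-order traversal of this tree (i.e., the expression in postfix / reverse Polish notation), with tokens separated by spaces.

2 3 9 4 5 * + 2 3 - + 7 - * 1 + *

Post-order on an expression tree gives postfix notation: for each operator, emit left operand, right operand, then the operator.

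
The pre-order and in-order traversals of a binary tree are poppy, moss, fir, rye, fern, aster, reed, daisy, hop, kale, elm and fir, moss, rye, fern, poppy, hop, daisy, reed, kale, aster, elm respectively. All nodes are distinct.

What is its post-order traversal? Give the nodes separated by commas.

The first element of pre-order is the root; it splits in-order into left and right subtrees.
Root poppy: left subtree has 4 nodes {fir, moss, rye, fern}, right has 6 {hop, daisy, reed, kale, aster, elm}.
  Root moss: left subtree has 1 node {fir}, right has 2 {rye, fern}.
    Root rye: left subtree has 0 nodes { }, right has 1 {fern}.
  Root aster: left subtree has 4 nodes {hop, daisy, reed, kale}, right has 1 {elm}.
    Root reed: left subtree has 2 nodes {hop, daisy}, right has 1 {kale}.
      Root daisy: left subtree has 1 node {hop}, right has 0 { }.

fir, fern, rye, moss, hop, daisy, kale, reed, elm, aster, poppy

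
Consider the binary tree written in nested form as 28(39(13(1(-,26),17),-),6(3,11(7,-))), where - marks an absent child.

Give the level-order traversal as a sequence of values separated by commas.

Level-order visits nodes level by level from the root, left to right within each level.
Level 0: 28
Level 1: 39, 6
Level 2: 13, 3, 11
Level 3: 1, 17, 7
Level 4: 26

28, 39, 6, 13, 3, 11, 1, 17, 7, 26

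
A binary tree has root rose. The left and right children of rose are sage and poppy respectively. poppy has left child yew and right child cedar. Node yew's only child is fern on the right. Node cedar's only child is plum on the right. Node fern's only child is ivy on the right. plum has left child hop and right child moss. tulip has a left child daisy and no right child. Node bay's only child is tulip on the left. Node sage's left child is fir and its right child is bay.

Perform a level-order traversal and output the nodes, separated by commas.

Level-order visits nodes level by level from the root, left to right within each level.
Level 0: rose
Level 1: sage, poppy
Level 2: fir, bay, yew, cedar
Level 3: tulip, fern, plum
Level 4: daisy, ivy, hop, moss

rose, sage, poppy, fir, bay, yew, cedar, tulip, fern, plum, daisy, ivy, hop, moss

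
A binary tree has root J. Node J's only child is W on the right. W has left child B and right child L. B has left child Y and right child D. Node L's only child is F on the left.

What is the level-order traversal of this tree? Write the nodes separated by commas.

J, W, B, L, Y, D, F

Level-order visits nodes level by level from the root, left to right within each level.
Level 0: J
Level 1: W
Level 2: B, L
Level 3: Y, D, F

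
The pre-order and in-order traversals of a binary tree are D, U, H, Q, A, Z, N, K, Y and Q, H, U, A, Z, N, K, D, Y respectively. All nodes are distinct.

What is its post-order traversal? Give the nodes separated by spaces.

The first element of pre-order is the root; it splits in-order into left and right subtrees.
Root D: left subtree has 7 nodes {Q, H, U, A, Z, N, K}, right has 1 {Y}.
  Root U: left subtree has 2 nodes {Q, H}, right has 4 {A, Z, N, K}.
    Root H: left subtree has 1 node {Q}, right has 0 { }.
    Root A: left subtree has 0 nodes { }, right has 3 {Z, N, K}.
      Root Z: left subtree has 0 nodes { }, right has 2 {N, K}.
        Root N: left subtree has 0 nodes { }, right has 1 {K}.

Q H K N Z A U Y D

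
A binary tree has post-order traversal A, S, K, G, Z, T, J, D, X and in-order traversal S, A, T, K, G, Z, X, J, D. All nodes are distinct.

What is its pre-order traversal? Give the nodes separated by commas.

X, T, S, A, Z, G, K, D, J

The last element of post-order is the root; it splits in-order into left and right subtrees.
Root X: left subtree has 6 nodes {S, A, T, K, G, Z}, right has 2 {J, D}.
  Root T: left subtree has 2 nodes {S, A}, right has 3 {K, G, Z}.
    Root S: left subtree has 0 nodes { }, right has 1 {A}.
    Root Z: left subtree has 2 nodes {K, G}, right has 0 { }.
      Root G: left subtree has 1 node {K}, right has 0 { }.
  Root D: left subtree has 1 node {J}, right has 0 { }.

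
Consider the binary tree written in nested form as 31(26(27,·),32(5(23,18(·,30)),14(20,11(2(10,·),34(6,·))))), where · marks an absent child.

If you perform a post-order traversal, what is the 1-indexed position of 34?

Post-order visits the left subtree, then the right subtree, then the node.
At 31: go left to 26.
  At 26: go left to 27.
    27 is a leaf — visit 27.
  At 26: no right child.
  Visit 26.
At 31: go right to 32.
  At 32: go left to 5.
    At 5: go left to 23.
      23 is a leaf — visit 23.
    At 5: go right to 18.
      At 18: no left child.
      At 18: go right to 30.
        30 is a leaf — visit 30.
      Visit 18.
    Visit 5.
  At 32: go right to 14.
    At 14: go left to 20.
      20 is a leaf — visit 20.
    At 14: go right to 11.
      At 11: go left to 2.
        At 2: go left to 10.
          10 is a leaf — visit 10.
        At 2: no right child.
        Visit 2.
      At 11: go right to 34.
        At 34: go left to 6.
          6 is a leaf — visit 6.
        At 34: no right child.
        Visit 34.
      Visit 11.
    Visit 14.
  Visit 32.
Visit 31.
Full post-order sequence: 27, 26, 23, 30, 18, 5, 20, 10, 2, 6, 34, 11, 14, 32, 31.

11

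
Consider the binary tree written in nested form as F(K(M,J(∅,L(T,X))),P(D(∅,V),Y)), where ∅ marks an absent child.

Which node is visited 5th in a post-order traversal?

J

Post-order visits the left subtree, then the right subtree, then the node.
At F: go left to K.
  At K: go left to M.
    M is a leaf — visit M.
  At K: go right to J.
    At J: no left child.
    At J: go right to L.
      At L: go left to T.
        T is a leaf — visit T.
      At L: go right to X.
        X is a leaf — visit X.
      Visit L.
    Visit J.
  Visit K.
At F: go right to P.
  At P: go left to D.
    At D: no left child.
    At D: go right to V.
      V is a leaf — visit V.
    Visit D.
  At P: go right to Y.
    Y is a leaf — visit Y.
  Visit P.
Visit F.
Full post-order sequence: M, T, X, L, J, K, V, D, Y, P, F.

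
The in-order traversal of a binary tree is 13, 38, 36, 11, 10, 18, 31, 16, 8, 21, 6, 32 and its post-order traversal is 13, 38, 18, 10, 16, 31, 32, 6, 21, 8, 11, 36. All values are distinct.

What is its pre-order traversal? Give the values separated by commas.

36, 38, 13, 11, 8, 31, 10, 18, 16, 21, 6, 32

The last element of post-order is the root; it splits in-order into left and right subtrees.
Root 36: left subtree has 2 nodes {13, 38}, right has 9 {11, 10, 18, 31, 16, 8, 21, 6, 32}.
  Root 38: left subtree has 1 node {13}, right has 0 { }.
  Root 11: left subtree has 0 nodes { }, right has 8 {10, 18, 31, 16, 8, 21, 6, 32}.
    Root 8: left subtree has 4 nodes {10, 18, 31, 16}, right has 3 {21, 6, 32}.
      Root 31: left subtree has 2 nodes {10, 18}, right has 1 {16}.
        Root 10: left subtree has 0 nodes { }, right has 1 {18}.
      Root 21: left subtree has 0 nodes { }, right has 2 {6, 32}.
        Root 6: left subtree has 0 nodes { }, right has 1 {32}.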